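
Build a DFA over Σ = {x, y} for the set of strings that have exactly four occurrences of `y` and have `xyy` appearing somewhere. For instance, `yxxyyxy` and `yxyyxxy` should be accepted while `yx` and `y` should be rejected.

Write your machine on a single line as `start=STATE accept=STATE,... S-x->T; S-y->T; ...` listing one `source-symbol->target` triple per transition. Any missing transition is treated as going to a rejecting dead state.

Handle the two conditions separately and then intersect. One (6 states) tracks the count of `y`s, saturating at 5; the other (4 states) tracks whether and how much of `xyy` has been seen. Each combined state is a pair, one component from each; accept when both components accept. After merging equivalent states the machine shrinks.
A 13-state machine:
       x  y 
>  A   B  C 
   B   B  D 
   C   E  F 
   D   E  G 
   E   E  H 
   F   I  J 
   G   G  K 
   H   I  K 
   I   I  L 
   J   J  J 
   K   K  M 
   L   J  M 
 * M   M  J 
(> = start, * = accepting)

start=A; accept=M; A-x->B; A-y->C; B-x->B; B-y->D; C-x->E; C-y->F; D-x->E; D-y->G; E-x->E; E-y->H; F-x->I; F-y->J; G-x->G; G-y->K; H-x->I; H-y->K; I-x->I; I-y->L; J-x->J; J-y->J; K-x->K; K-y->M; L-x->J; L-y->M; M-x->M; M-y->J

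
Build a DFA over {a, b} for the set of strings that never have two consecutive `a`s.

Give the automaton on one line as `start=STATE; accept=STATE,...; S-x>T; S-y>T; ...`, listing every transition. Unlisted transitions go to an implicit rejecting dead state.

start=S0; accept=S0,S1; S0-a>S1; S0-b>S0; S1-a>S2; S1-b>S0; S2-a>S2; S2-b>S2

This is the complement of 'contains `aa`'. Use the same substring-matching states — S0 through S2 holding how much of `aa` has just been matched — but flip the accepting set: everything except the trap S2 accepts.
A 3-state machine:
        a   b  
>* S0   S1  S0 
 * S1   S2  S0 
   S2   S2  S2 
(> = start, * = accepting)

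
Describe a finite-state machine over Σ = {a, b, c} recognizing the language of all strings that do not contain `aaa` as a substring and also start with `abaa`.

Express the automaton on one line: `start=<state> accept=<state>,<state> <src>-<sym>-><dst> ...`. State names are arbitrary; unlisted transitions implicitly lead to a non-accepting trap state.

start=q0 accept=q5,q6,q7 q0-a->q1 q0-b->q2 q0-c->q2 q1-a->q2 q1-b->q3 q1-c->q2 q2-a->q2 q2-b->q2 q2-c->q2 q3-a->q4 q3-b->q2 q3-c->q2 q4-a->q5 q4-b->q2 q4-c->q2 q5-a->q2 q5-b->q6 q5-c->q6 q6-a->q7 q6-b->q6 q6-c->q6 q7-a->q5 q7-b->q6 q7-c->q6

Run two small machines in parallel and take their product. One (4 states) tracks partial matches of the forbidden pattern `aaa`; the other (6 states) tracks whether the input so far still matches the prefix `abaa`. Each combined state is a pair, one component from each; accept when both components accept. After merging equivalent states the machine shrinks.
With 8 states:
        a   b   c  
>  q0   q1  q2  q2 
   q1   q2  q3  q2 
   q2   q2  q2  q2 
   q3   q4  q2  q2 
   q4   q5  q2  q2 
 * q5   q2  q6  q6 
 * q6   q7  q6  q6 
 * q7   q5  q6  q6 
(> = start, * = accepting)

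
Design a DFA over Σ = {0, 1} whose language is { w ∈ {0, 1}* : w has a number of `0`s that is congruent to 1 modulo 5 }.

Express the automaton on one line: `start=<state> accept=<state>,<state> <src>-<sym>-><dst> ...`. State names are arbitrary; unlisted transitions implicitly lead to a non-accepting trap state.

The only thing that matters is how many `0`s have appeared, reduced mod 5. Use one state per residue: q0 for 0, …, q4 for 4. Reading `0` moves to the next residue; anything else stays put. q1 is accepting.
A 5-state machine:
        0   1  
>  q0   q1  q0 
 * q1   q2  q1 
   q2   q3  q2 
   q3   q4  q3 
   q4   q0  q4 
(> = start, * = accepting)

start=q0 accept=q1 q0-0->q1 q0-1->q0 q1-0->q2 q1-1->q1 q2-0->q3 q2-1->q2 q3-0->q4 q3-1->q3 q4-0->q0 q4-1->q4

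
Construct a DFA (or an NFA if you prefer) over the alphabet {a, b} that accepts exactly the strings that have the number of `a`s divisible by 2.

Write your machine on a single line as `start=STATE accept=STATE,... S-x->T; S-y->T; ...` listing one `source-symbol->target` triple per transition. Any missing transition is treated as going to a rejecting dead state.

start=s0; accept=s0; s0-a->s1; s0-b->s0; s1-a->s0; s1-b->s1

Keep the running count of `a`s modulo 2: each `a` advances along the cycle s0 → s1 → s0 while other symbols loop. Accept at s0.
2 states suffice.
        a   b  
>* s0   s1  s0 
   s1   s0  s1 
(> = start, * = accepting)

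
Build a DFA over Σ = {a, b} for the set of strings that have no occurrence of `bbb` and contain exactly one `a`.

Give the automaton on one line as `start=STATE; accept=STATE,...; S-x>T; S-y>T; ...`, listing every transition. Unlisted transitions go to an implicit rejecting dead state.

Run two small machines in parallel and take their product. One (4 states) tracks partial matches of the forbidden pattern `bbb`; the other (3 states) tracks the count of `a`s, saturating at 2. Each combined state is a pair, one component from each; accept when both components accept. After merging equivalent states the machine shrinks.
        a   b  
>  S0   S1  S2 
 * S1   S3  S4 
   S2   S1  S5 
   S3   S3  S3 
 * S4   S3  S6 
   S5   S1  S3 
 * S6   S3  S3 
(> = start, * = accepting)

start=S0; accept=S1,S4,S6; S0-a>S1; S0-b>S2; S1-a>S3; S1-b>S4; S2-a>S1; S2-b>S5; S3-a>S3; S3-b>S3; S4-a>S3; S4-b>S6; S5-a>S1; S5-b>S3; S6-a>S3; S6-b>S3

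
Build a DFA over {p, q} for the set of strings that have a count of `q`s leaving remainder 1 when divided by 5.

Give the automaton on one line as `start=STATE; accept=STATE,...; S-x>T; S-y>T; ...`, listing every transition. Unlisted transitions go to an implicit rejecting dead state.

start=s0; accept=s1; s0-p>s0; s0-q>s1; s1-p>s1; s1-q>s2; s2-p>s2; s2-q>s3; s3-p>s3; s3-q>s4; s4-p>s4; s4-q>s0

Keep the running count of `q`s modulo 5: each `q` advances along the cycle s0 → s1 → s2 → s3 → s4 → s0 while other symbols loop. Accept at s1.
A 5-state machine:
        p   q  
>  s0   s0  s1 
 * s1   s1  s2 
   s2   s2  s3 
   s3   s3  s4 
   s4   s4  s0 
(> = start, * = accepting)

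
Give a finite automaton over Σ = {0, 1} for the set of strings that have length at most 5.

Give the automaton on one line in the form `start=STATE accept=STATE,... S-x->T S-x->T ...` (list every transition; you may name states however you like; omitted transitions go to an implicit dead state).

start=S0 accept=S0,S1,S2,S3,S4,S5 S0-0->S1 S0-1->S1 S1-0->S2 S1-1->S2 S2-0->S3 S2-1->S3 S3-0->S4 S3-1->S4 S4-0->S5 S4-1->S5 S5-0->S6 S5-1->S6 S6-0->S6 S6-1->S6

We only need to distinguish lengths 0, 1, …, 5, and '>5'. Chain S0 → S1 → S2 → S3 → S4 → S5 → S6 on every symbol, with S6 looping. Accepting states: {S0, S1, S2, S3, S4, S5}.
        0   1  
>* S0   S1  S1 
 * S1   S2  S2 
 * S2   S3  S3 
 * S3   S4  S4 
 * S4   S5  S5 
 * S5   S6  S6 
   S6   S6  S6 
(> = start, * = accepting)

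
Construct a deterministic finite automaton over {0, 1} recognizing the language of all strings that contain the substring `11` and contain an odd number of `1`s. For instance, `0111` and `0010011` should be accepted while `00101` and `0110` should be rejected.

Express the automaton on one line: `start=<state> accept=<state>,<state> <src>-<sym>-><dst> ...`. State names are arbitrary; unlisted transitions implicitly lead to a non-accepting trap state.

start=S0 accept=S5 S0-0->S0 S0-1->S1 S1-0->S2 S1-1->S3 S2-0->S2 S2-1->S4 S3-0->S3 S3-1->S5 S4-0->S0 S4-1->S5 S5-0->S5 S5-1->S3

Build one automaton per condition and run them in lockstep. The first has 3 states tracking whether and how much of `11` has been seen; the second has 2 states tracking the count of `1`s modulo 2. A product state is a pair (one from each), accepting exactly when both do.
A 6-state machine:
        0   1  
>  S0   S0  S1 
   S1   S2  S3 
   S2   S2  S4 
   S3   S3  S5 
   S4   S0  S5 
 * S5   S5  S3 
(> = start, * = accepting)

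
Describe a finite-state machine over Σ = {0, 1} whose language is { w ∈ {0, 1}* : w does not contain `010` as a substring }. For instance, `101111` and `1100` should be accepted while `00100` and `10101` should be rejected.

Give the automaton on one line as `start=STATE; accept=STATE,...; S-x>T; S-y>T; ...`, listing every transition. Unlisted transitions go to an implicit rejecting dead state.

start=s0; accept=s0,s1,s2; s0-0>s1; s0-1>s0; s1-0>s1; s1-1>s2; s2-0>s3; s2-1>s0; s3-0>s3; s3-1>s3

Track partial matches of the forbidden pattern `010`. State s3 is a dead state reached once `010` has occurred; every other state accepts. s0 means no part of `010` is currently matched.
4 states suffice.
        0   1  
>* s0   s1  s0 
 * s1   s1  s2 
 * s2   s3  s0 
   s3   s3  s3 
(> = start, * = accepting)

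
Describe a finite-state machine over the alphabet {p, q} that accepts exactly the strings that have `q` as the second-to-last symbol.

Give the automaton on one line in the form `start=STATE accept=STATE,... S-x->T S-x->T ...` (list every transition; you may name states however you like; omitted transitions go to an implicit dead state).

start=S0 accept=S5,S6 S0-p->S1 S0-q->S2 S1-p->S3 S1-q->S4 S2-p->S5 S2-q->S6 S3-p->S3 S3-q->S4 S4-p->S5 S4-q->S6 S5-p->S3 S5-q->S4 S6-p->S5 S6-q->S6

Because acceptance depends on a position counted from the end, the machine has to buffer the most recent 2 symbols. Make each state the string of the last up-to-2 symbols read; on input `x` shift the window left and append `x`. Accept when the buffered window has length 2 and begins with `q`.
A 7-state machine:
        p   q  
>  S0   S1  S2 
   S1   S3  S4 
   S2   S5  S6 
   S3   S3  S4 
   S4   S5  S6 
 * S5   S3  S4 
 * S6   S5  S6 
(> = start, * = accepting)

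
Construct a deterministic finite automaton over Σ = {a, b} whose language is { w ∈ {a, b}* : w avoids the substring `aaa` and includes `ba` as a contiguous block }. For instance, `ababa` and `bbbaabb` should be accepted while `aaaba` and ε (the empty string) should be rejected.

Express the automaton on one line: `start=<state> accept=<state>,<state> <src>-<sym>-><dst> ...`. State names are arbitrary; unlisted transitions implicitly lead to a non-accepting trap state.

Handle the two conditions separately and then intersect. The first has 4 states tracking partial matches of the forbidden pattern `aaa`; the second has 3 states tracking whether and how much of `ba` has been seen. A product state is a pair (one from each), accepting exactly when both do.
        a   b  
>  q0   q1  q2 
   q1   q3  q2 
   q2   q4  q2 
   q3   q5  q2 
 * q4   q6  q7 
   q5   q5  q8 
 * q6   q9  q7 
 * q7   q4  q7 
   q8   q9  q8 
   q9   q9  q9 
(> = start, * = accepting)

start=q0 accept=q4,q6,q7 q0-a->q1 q0-b->q2 q1-a->q3 q1-b->q2 q2-a->q4 q2-b->q2 q3-a->q5 q3-b->q2 q4-a->q6 q4-b->q7 q5-a->q5 q5-b->q8 q6-a->q9 q6-b->q7 q7-a->q4 q7-b->q7 q8-a->q9 q8-b->q8 q9-a->q9 q9-b->q9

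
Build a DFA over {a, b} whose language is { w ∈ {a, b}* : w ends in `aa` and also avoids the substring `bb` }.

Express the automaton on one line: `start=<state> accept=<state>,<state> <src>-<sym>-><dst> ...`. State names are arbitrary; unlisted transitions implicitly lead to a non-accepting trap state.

start=S0 accept=S3 S0-a->S1 S0-b->S2 S1-a->S3 S1-b->S2 S2-a->S1 S2-b->S4 S3-a->S3 S3-b->S2 S4-a->S4 S4-b->S4

Build one automaton per condition and run them in lockstep. One (3 states) tracks how much of the suffix `aa` has currently been matched; the other (3 states) tracks partial matches of the forbidden pattern `bb`. Each combined state is a pair, one component from each; accept when both components accept. Equivalent product states are then merged.
5 states suffice.
        a   b  
>  S0   S1  S2 
   S1   S3  S2 
   S2   S1  S4 
 * S3   S3  S2 
   S4   S4  S4 
(> = start, * = accepting)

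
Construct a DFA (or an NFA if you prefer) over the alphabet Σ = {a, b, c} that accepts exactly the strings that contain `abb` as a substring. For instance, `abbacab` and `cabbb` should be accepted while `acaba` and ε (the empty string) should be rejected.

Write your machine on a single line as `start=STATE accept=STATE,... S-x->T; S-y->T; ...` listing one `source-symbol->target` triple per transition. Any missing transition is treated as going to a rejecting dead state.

States S0..S2 record the length of the longest prefix of `abb` that matches the current input suffix. Reaching S3 means `abb` has been seen, and we stay there forever. Accept from S3.
4 states suffice.
        a   b   c  
>  S0   S1  S0  S0 
   S1   S1  S2  S0 
   S2   S1  S3  S0 
 * S3   S3  S3  S3 
(> = start, * = accepting)

start=S0; accept=S3; S0-a->S1; S0-b->S0; S0-c->S0; S1-a->S1; S1-b->S2; S1-c->S0; S2-a->S1; S2-b->S3; S2-c->S0; S3-a->S3; S3-b->S3; S3-c->S3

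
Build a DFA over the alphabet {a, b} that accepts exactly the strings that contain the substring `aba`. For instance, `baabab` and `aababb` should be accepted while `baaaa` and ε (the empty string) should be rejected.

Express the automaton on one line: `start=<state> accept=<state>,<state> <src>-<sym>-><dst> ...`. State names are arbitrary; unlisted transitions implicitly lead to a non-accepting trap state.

States q0..q2 record the length of the longest prefix of `aba` that matches the current input suffix. Reaching q3 means `aba` has been seen, and we stay there forever. Accept from q3.
4 states suffice.
        a   b  
>  q0   q1  q0 
   q1   q1  q2 
   q2   q3  q0 
 * q3   q3  q3 
(> = start, * = accepting)

start=q0 accept=q3 q0-a->q1 q0-b->q0 q1-a->q1 q1-b->q2 q2-a->q3 q2-b->q0 q3-a->q3 q3-b->q3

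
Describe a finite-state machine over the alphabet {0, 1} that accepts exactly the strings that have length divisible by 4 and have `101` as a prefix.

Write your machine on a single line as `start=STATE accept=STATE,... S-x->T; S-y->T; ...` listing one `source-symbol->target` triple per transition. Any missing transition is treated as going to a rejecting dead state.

start=q0; accept=q5; q0-0->q1; q0-1->q2; q1-0->q1; q1-1->q1; q2-0->q3; q2-1->q1; q3-0->q1; q3-1->q4; q4-0->q5; q4-1->q5; q5-0->q6; q5-1->q6; q6-0->q7; q6-1->q7; q7-0->q4; q7-1->q4

Handle the two conditions separately and then intersect. One (4 states) tracks the input length modulo 4; the other (5 states) tracks whether the input so far still matches the prefix `101`. Each combined state is a pair, one component from each; accept when both components accept. Minimizing collapses redundant product states.
With 8 states:
        0   1  
>  q0   q1  q2 
   q1   q1  q1 
   q2   q3  q1 
   q3   q1  q4 
   q4   q5  q5 
 * q5   q6  q6 
   q6   q7  q7 
   q7   q4  q4 
(> = start, * = accepting)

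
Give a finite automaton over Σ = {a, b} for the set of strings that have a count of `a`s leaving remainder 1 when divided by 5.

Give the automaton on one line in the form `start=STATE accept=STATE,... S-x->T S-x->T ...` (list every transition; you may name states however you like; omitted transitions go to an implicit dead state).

The only thing that matters is how many `a`s have appeared, reduced mod 5. Use one state per residue: q0 for 0, …, q4 for 4. Reading `a` moves to the next residue; anything else stays put. q1 is accepting.
        a   b  
>  q0   q1  q0 
 * q1   q2  q1 
   q2   q3  q2 
   q3   q4  q3 
   q4   q0  q4 
(> = start, * = accepting)

start=q0 accept=q1 q0-a->q1 q0-b->q0 q1-a->q2 q1-b->q1 q2-a->q3 q2-b->q2 q3-a->q4 q3-b->q3 q4-a->q0 q4-b->q4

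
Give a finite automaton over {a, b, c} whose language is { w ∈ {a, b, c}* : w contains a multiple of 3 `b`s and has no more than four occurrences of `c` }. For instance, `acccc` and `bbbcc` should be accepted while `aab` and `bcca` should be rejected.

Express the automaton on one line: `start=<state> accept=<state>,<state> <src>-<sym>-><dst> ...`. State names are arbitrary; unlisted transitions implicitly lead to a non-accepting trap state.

Handle the two conditions separately and then intersect. The first has 3 states tracking the count of `b`s modulo 3; the second has 6 states tracking the count of `c`s, saturating at 5. A product state is a pair (one from each), accepting exactly when both do. After merging equivalent states the machine shrinks.
          a    b    c  
>* q0     q0   q1   q2 
   q1     q1   q3   q4 
 * q2     q2   q4   q5 
   q3     q3   q0   q6 
   q4     q4   q6   q7 
 * q5     q5   q7   q8 
   q6     q6   q2   q9 
   q7     q7   q9  q10 
 * q8     q8  q10  q11 
   q9     q9   q5  q12 
   q10   q10  q12  q13 
 * q11   q11  q13  q14 
   q12   q12   q8  q15 
   q13   q13  q15  q14 
   q14   q14  q14  q14 
   q15   q15  q11  q14 
(> = start, * = accepting)

start=q0 accept=q0,q2,q5,q8,q11 q0-a->q0 q0-b->q1 q0-c->q2 q1-a->q1 q1-b->q3 q1-c->q4 q2-a->q2 q2-b->q4 q2-c->q5 q3-a->q3 q3-b->q0 q3-c->q6 q4-a->q4 q4-b->q6 q4-c->q7 q5-a->q5 q5-b->q7 q5-c->q8 q6-a->q6 q6-b->q2 q6-c->q9 q7-a->q7 q7-b->q9 q7-c->q10 q8-a->q8 q8-b->q10 q8-c->q11 q9-a->q9 q9-b->q5 q9-c->q12 q10-a->q10 q10-b->q12 q10-c->q13 q11-a->q11 q11-b->q13 q11-c->q14 q12-a->q12 q12-b->q8 q12-c->q15 q13-a->q13 q13-b->q15 q13-c->q14 q14-a->q14 q14-b->q14 q14-c->q14 q15-a->q15 q15-b->q11 q15-c->q14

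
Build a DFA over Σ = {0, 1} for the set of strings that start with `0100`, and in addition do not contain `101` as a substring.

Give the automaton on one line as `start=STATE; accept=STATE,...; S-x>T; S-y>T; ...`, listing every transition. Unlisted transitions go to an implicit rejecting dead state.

Run two small machines in parallel and take their product. One (6 states) tracks whether the input so far still matches the prefix `0100`; the other (4 states) tracks partial matches of the forbidden pattern `101`. Each combined state is a pair, one component from each; accept when both components accept.
A 12-state machine:
          0    1  
>  S0     S1   S2 
   S1     S3   S4 
   S2     S5   S2 
   S3     S3   S2 
   S4     S6   S2 
   S5     S3   S7 
   S6     S8   S7 
   S7     S7   S7 
 * S8     S8   S9 
 * S9    S10   S9 
 * S10    S8  S11 
   S11   S11  S11 
(> = start, * = accepting)

start=S0; accept=S8,S9,S10; S0-0>S1; S0-1>S2; S1-0>S3; S1-1>S4; S2-0>S5; S2-1>S2; S3-0>S3; S3-1>S2; S4-0>S6; S4-1>S2; S5-0>S3; S5-1>S7; S6-0>S8; S6-1>S7; S7-0>S7; S7-1>S7; S8-0>S8; S8-1>S9; S9-0>S10; S9-1>S9; S10-0>S8; S10-1>S11; S11-0>S11; S11-1>S11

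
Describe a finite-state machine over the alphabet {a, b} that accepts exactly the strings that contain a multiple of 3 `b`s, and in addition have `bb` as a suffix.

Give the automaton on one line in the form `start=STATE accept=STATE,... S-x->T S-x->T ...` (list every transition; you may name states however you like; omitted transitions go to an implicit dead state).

start=s0 accept=s6 s0-a->s0 s0-b->s1 s1-a->s2 s1-b->s3 s2-a->s2 s2-b->s4 s3-a->s5 s3-b->s6 s4-a->s5 s4-b->s6 s5-a->s5 s5-b->s7 s6-a->s0 s6-b->s8 s7-a->s0 s7-b->s8 s8-a->s2 s8-b->s3

Handle the two conditions separately and then intersect. The first has 3 states tracking the count of `b`s modulo 3; the second has 3 states tracking how much of the suffix `bb` has currently been matched. A product state is a pair (one from each), accepting exactly when both do.
A 9-state machine:
        a   b  
>  s0   s0  s1 
   s1   s2  s3 
   s2   s2  s4 
   s3   s5  s6 
   s4   s5  s6 
   s5   s5  s7 
 * s6   s0  s8 
   s7   s0  s8 
   s8   s2  s3 
(> = start, * = accepting)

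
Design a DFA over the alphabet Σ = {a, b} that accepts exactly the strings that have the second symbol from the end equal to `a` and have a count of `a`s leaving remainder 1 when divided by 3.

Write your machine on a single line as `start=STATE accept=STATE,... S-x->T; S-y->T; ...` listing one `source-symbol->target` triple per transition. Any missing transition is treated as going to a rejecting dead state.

Run two small machines in parallel and take their product. One (7 states) tracks the last 2 symbols read; the other (3 states) tracks the count of `a`s modulo 3. Each combined state is a pair, one component from each; accept when both components accept. Equivalent product states are then merged.
With 7 states:
        a   b  
>  q0   q1  q0 
   q1   q2  q3 
   q2   q4  q2 
 * q3   q2  q5 
   q4   q6  q0 
   q5   q2  q5 
 * q6   q2  q3 
(> = start, * = accepting)

start=q0; accept=q3,q6; q0-a->q1; q0-b->q0; q1-a->q2; q1-b->q3; q2-a->q4; q2-b->q2; q3-a->q2; q3-b->q5; q4-a->q6; q4-b->q0; q5-a->q2; q5-b->q5; q6-a->q2; q6-b->q3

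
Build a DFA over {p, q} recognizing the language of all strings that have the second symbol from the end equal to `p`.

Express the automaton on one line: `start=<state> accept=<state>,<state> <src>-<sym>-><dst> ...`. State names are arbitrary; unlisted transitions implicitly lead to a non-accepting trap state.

A DFA must remember the last 2 symbols (since which symbol is second-to-last isn't known until the input ends). Use one state per possible window of the last ≤2 symbols; accept from those whose window starts with `p`.
A 7-state machine:
       p  q 
>  A   B  C 
   B   D  E 
   C   F  G 
 * D   D  E 
 * E   F  G 
   F   D  E 
   G   F  G 
(> = start, * = accepting)

start=A accept=D,E A-p->B A-q->C B-p->D B-q->E C-p->F C-q->G D-p->D D-q->E E-p->F E-q->G F-p->D F-q->E G-p->F G-q->G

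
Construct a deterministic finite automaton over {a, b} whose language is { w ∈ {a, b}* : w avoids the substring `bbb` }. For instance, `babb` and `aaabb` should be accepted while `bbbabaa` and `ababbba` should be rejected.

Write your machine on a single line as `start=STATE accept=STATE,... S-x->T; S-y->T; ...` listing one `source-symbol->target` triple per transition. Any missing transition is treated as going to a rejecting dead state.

This is the complement of 'contains `bbb`'. Use the same substring-matching states — s0 through s3 holding how much of `bbb` has just been matched — but flip the accepting set: everything except the trap s3 accepts.
A 4-state machine:
        a   b  
>* s0   s0  s1 
 * s1   s0  s2 
 * s2   s0  s3 
   s3   s3  s3 
(> = start, * = accepting)

start=s0; accept=s0,s1,s2; s0-a->s0; s0-b->s1; s1-a->s0; s1-b->s2; s2-a->s0; s2-b->s3; s3-a->s3; s3-b->s3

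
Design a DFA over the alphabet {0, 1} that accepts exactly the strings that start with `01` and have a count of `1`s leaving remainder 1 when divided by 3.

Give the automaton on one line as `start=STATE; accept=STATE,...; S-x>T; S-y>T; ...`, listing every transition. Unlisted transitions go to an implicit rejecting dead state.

start=q0; accept=q3; q0-0>q1; q0-1>q2; q1-0>q2; q1-1>q3; q2-0>q2; q2-1>q2; q3-0>q3; q3-1>q4; q4-0>q4; q4-1>q5; q5-0>q5; q5-1>q3

Run two small machines in parallel and take their product. The first has 4 states tracking whether the input so far still matches the prefix `01`; the second has 3 states tracking the count of `1`s modulo 3. A product state is a pair (one from each), accepting exactly when both do. Minimizing collapses redundant product states.
A 6-state machine:
        0   1  
>  q0   q1  q2 
   q1   q2  q3 
   q2   q2  q2 
 * q3   q3  q4 
   q4   q4  q5 
   q5   q5  q3 
(> = start, * = accepting)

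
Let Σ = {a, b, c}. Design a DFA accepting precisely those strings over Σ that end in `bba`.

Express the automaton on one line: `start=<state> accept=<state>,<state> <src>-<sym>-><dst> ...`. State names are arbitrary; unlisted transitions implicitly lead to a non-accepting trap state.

Remember how much of `bba` the current input suffix matches. State s0 means no match yet; s1 means the last symbol is `b`; s2 means the last 2 symbols are `bb`; s3 means the last 3 symbols are `bba`. Only s3 accepts. On a mismatch, fall back to the longest proper suffix that is still a prefix of `bba`.
A 4-state machine:
        a   b   c  
>  s0   s0  s1  s0 
   s1   s0  s2  s0 
   s2   s3  s2  s0 
 * s3   s0  s1  s0 
(> = start, * = accepting)

start=s0 accept=s3 s0-a->s0 s0-b->s1 s0-c->s0 s1-a->s0 s1-b->s2 s1-c->s0 s2-a->s3 s2-b->s2 s2-c->s0 s3-a->s0 s3-b->s1 s3-c->s0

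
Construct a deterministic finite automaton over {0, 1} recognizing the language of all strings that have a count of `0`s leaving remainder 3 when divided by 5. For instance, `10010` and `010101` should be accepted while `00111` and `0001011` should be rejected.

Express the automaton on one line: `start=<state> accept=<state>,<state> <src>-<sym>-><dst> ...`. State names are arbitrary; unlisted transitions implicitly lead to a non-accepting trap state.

The only thing that matters is how many `0`s have appeared, reduced mod 5. Use one state per residue: q0 for 0, …, q4 for 4. Reading `0` moves to the next residue; anything else stays put. q3 is accepting.
5 states suffice.
        0   1  
>  q0   q1  q0 
   q1   q2  q1 
   q2   q3  q2 
 * q3   q4  q3 
   q4   q0  q4 
(> = start, * = accepting)

start=q0 accept=q3 q0-0->q1 q0-1->q0 q1-0->q2 q1-1->q1 q2-0->q3 q2-1->q2 q3-0->q4 q3-1->q3 q4-0->q0 q4-1->q4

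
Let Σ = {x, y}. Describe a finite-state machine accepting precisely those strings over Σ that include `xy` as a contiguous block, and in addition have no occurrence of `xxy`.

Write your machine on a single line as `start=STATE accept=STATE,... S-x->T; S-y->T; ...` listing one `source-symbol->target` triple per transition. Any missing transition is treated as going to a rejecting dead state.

start=S0; accept=S3,S4,S5; S0-x->S1; S0-y->S0; S1-x->S2; S1-y->S3; S2-x->S2; S2-y->S2; S3-x->S4; S3-y->S3; S4-x->S5; S4-y->S3; S5-x->S5; S5-y->S2

Handle the two conditions separately and then intersect. One (3 states) tracks whether and how much of `xy` has been seen; the other (4 states) tracks partial matches of the forbidden pattern `xxy`. Each combined state is a pair, one component from each; accept when both components accept. Equivalent product states are then merged.
A 6-state machine:
        x   y  
>  S0   S1  S0 
   S1   S2  S3 
   S2   S2  S2 
 * S3   S4  S3 
 * S4   S5  S3 
 * S5   S5  S2 
(> = start, * = accepting)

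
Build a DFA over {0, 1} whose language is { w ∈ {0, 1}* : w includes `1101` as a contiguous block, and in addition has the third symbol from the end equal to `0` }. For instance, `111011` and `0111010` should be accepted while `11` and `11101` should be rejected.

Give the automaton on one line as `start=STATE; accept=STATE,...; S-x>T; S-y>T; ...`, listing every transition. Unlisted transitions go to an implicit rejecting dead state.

start=q0; accept=q5,q6,q10,q11; q0-0>q0; q0-1>q1; q1-0>q0; q1-1>q2; q2-0>q3; q2-1>q2; q3-0>q0; q3-1>q4; q4-0>q5; q4-1>q6; q5-0>q7; q5-1>q4; q6-0>q8; q6-1>q9; q7-0>q10; q7-1>q11; q8-0>q7; q8-1>q4; q9-0>q8; q9-1>q9; q10-0>q10; q10-1>q11; q11-0>q5; q11-1>q6

Handle the two conditions separately and then intersect. The first has 5 states tracking whether and how much of `1101` has been seen; the second has 15 states tracking the last 3 symbols read. A product state is a pair (one from each), accepting exactly when both do. After merging equivalent states the machine shrinks.
With 12 states:
          0    1  
>  q0     q0   q1 
   q1     q0   q2 
   q2     q3   q2 
   q3     q0   q4 
   q4     q5   q6 
 * q5     q7   q4 
 * q6     q8   q9 
   q7    q10  q11 
   q8     q7   q4 
   q9     q8   q9 
 * q10   q10  q11 
 * q11    q5   q6 
(> = start, * = accepting)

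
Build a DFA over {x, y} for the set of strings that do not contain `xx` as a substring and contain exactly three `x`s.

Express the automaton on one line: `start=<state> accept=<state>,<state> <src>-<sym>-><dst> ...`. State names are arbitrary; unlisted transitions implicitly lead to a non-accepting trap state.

start=s0 accept=s6 s0-x->s1 s0-y->s0 s1-x->s2 s1-y->s3 s2-x->s2 s2-y->s2 s3-x->s4 s3-y->s3 s4-x->s2 s4-y->s5 s5-x->s6 s5-y->s5 s6-x->s2 s6-y->s6

Build one automaton per condition and run them in lockstep. One (3 states) tracks partial matches of the forbidden pattern `xx`; the other (5 states) tracks the count of `x`s, saturating at 4. Each combined state is a pair, one component from each; accept when both components accept. Equivalent product states are then merged.
        x   y  
>  s0   s1  s0 
   s1   s2  s3 
   s2   s2  s2 
   s3   s4  s3 
   s4   s2  s5 
   s5   s6  s5 
 * s6   s2  s6 
(> = start, * = accepting)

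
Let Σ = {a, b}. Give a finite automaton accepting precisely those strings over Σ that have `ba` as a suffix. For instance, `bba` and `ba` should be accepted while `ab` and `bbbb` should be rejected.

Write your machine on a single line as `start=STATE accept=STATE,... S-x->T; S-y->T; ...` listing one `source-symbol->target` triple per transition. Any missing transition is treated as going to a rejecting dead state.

start=s0; accept=s2; s0-a->s0; s0-b->s1; s1-a->s2; s1-b->s1; s2-a->s0; s2-b->s1

Let each state record the length of the longest suffix of the input read so far that is also a prefix of `ba`. s1 means the last symbol is `b`; s2 means the last 2 symbols are `ba`. Accept only at s2, where the string currently ends in `ba`.
3 states suffice.
        a   b  
>  s0   s0  s1 
   s1   s2  s1 
 * s2   s0  s1 
(> = start, * = accepting)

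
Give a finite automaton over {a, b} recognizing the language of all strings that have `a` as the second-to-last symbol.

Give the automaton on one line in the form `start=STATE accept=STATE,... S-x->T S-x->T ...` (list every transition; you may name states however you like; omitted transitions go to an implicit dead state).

Because acceptance depends on a position counted from the end, the machine has to buffer the most recent 2 symbols. Make each state the string of the last up-to-2 symbols read; on input `x` shift the window left and append `x`. Accept when the buffered window has length 2 and begins with `a`.
        a   b  
>  q0   q1  q2 
   q1   q3  q4 
   q2   q5  q6 
 * q3   q3  q4 
 * q4   q5  q6 
   q5   q3  q4 
   q6   q5  q6 
(> = start, * = accepting)

start=q0 accept=q3,q4 q0-a->q1 q0-b->q2 q1-a->q3 q1-b->q4 q2-a->q5 q2-b->q6 q3-a->q3 q3-b->q4 q4-a->q5 q4-b->q6 q5-a->q3 q5-b->q4 q6-a->q5 q6-b->q6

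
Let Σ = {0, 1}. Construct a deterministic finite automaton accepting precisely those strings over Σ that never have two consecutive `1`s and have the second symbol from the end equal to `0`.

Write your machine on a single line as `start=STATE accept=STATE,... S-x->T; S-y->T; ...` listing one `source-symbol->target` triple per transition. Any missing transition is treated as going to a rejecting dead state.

start=s0; accept=s3,s4; s0-0->s1; s0-1->s2; s1-0->s3; s1-1->s4; s2-0->s5; s2-1->s6; s3-0->s3; s3-1->s4; s4-0->s5; s4-1->s6; s5-0->s3; s5-1->s4; s6-0->s7; s6-1->s6; s7-0->s8; s7-1->s9; s8-0->s8; s8-1->s9; s9-0->s7; s9-1->s6

Handle the two conditions separately and then intersect. One (3 states) tracks partial matches of the forbidden pattern `11`; the other (7 states) tracks the last 2 symbols read. Each combined state is a pair, one component from each; accept when both components accept.
        0   1  
>  s0   s1  s2 
   s1   s3  s4 
   s2   s5  s6 
 * s3   s3  s4 
 * s4   s5  s6 
   s5   s3  s4 
   s6   s7  s6 
   s7   s8  s9 
   s8   s8  s9 
   s9   s7  s6 
(> = start, * = accepting)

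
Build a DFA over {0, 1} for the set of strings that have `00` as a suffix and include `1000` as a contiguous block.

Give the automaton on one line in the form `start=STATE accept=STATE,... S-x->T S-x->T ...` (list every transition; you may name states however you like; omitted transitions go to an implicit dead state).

Build one automaton per condition and run them in lockstep. The first has 3 states tracking how much of the suffix `00` has currently been matched; the second has 5 states tracking whether and how much of `1000` has been seen. A product state is a pair (one from each), accepting exactly when both do.
With 9 states:
        0   1  
>  S0   S1  S2 
   S1   S3  S2 
   S2   S4  S2 
   S3   S3  S2 
   S4   S5  S2 
   S5   S6  S2 
 * S6   S6  S7 
   S7   S8  S7 
   S8   S6  S7 
(> = start, * = accepting)

start=S0 accept=S6 S0-0->S1 S0-1->S2 S1-0->S3 S1-1->S2 S2-0->S4 S2-1->S2 S3-0->S3 S3-1->S2 S4-0->S5 S4-1->S2 S5-0->S6 S5-1->S2 S6-0->S6 S6-1->S7 S7-0->S8 S7-1->S7 S8-0->S6 S8-1->S7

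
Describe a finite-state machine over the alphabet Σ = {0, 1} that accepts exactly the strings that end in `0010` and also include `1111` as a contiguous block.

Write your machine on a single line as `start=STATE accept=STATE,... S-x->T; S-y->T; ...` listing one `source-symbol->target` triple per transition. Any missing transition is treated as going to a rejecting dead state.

Handle the two conditions separately and then intersect. One (5 states) tracks how much of the suffix `0010` has currently been matched; the other (5 states) tracks whether and how much of `1111` has been seen. Each combined state is a pair, one component from each; accept when both components accept.
A 13-state machine:
          0    1  
>  S0     S1   S2 
   S1     S3   S2 
   S2     S1   S4 
   S3     S3   S5 
   S4     S1   S6 
   S5     S7   S4 
   S6     S1   S8 
   S7     S3   S2 
   S8     S9   S8 
   S9    S10   S8 
   S10   S10  S11 
   S11   S12   S8 
 * S12   S10   S8 
(> = start, * = accepting)

start=S0; accept=S12; S0-0->S1; S0-1->S2; S1-0->S3; S1-1->S2; S2-0->S1; S2-1->S4; S3-0->S3; S3-1->S5; S4-0->S1; S4-1->S6; S5-0->S7; S5-1->S4; S6-0->S1; S6-1->S8; S7-0->S3; S7-1->S2; S8-0->S9; S8-1->S8; S9-0->S10; S9-1->S8; S10-0->S10; S10-1->S11; S11-0->S12; S11-1->S8; S12-0->S10; S12-1->S8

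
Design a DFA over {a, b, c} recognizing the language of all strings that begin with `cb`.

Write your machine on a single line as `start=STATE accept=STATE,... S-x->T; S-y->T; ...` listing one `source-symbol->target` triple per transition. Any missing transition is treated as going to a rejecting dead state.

start=q0; accept=q2; q0-a->q3; q0-b->q3; q0-c->q1; q1-a->q3; q1-b->q2; q1-c->q3; q2-a->q2; q2-b->q2; q2-c->q2; q3-a->q3; q3-b->q3; q3-c->q3

Walk along `cb` while the input agrees: from q0 take `c` to q1, and so on. Any deviation drops to the rejecting sink q3. Once q2 is reached the prefix is confirmed and every continuation is accepted.
With 4 states:
        a   b   c  
>  q0   q3  q3  q1 
   q1   q3  q2  q3 
 * q2   q2  q2  q2 
   q3   q3  q3  q3 
(> = start, * = accepting)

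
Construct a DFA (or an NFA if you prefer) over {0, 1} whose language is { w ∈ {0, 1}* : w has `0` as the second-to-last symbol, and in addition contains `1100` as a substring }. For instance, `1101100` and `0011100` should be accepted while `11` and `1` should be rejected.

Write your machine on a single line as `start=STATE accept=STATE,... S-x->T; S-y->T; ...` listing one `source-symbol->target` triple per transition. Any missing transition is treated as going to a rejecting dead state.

start=S0; accept=S8,S9; S0-0->S1; S0-1->S2; S1-0->S3; S1-1->S4; S2-0->S5; S2-1->S6; S3-0->S3; S3-1->S4; S4-0->S5; S4-1->S6; S5-0->S3; S5-1->S4; S6-0->S7; S6-1->S6; S7-0->S8; S7-1->S4; S8-0->S8; S8-1->S9; S9-0->S10; S9-1->S11; S10-0->S8; S10-1->S9; S11-0->S10; S11-1->S11

Run two small machines in parallel and take their product. One (7 states) tracks the last 2 symbols read; the other (5 states) tracks whether and how much of `1100` has been seen. Each combined state is a pair, one component from each; accept when both components accept.
12 states suffice.
          0    1  
>  S0     S1   S2 
   S1     S3   S4 
   S2     S5   S6 
   S3     S3   S4 
   S4     S5   S6 
   S5     S3   S4 
   S6     S7   S6 
   S7     S8   S4 
 * S8     S8   S9 
 * S9    S10  S11 
   S10    S8   S9 
   S11   S10  S11 
(> = start, * = accepting)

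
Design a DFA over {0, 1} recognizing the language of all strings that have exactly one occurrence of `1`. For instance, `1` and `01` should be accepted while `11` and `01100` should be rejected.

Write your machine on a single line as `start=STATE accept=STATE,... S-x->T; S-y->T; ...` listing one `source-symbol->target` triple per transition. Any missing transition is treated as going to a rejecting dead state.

Only the number of `1`s matters, and only up to 2. Make a chain q0 → q1 → q2 advanced by each `1` (with q2 absorbing); every other symbol self-loops. The accepting set is {q1}.
        0   1  
>  q0   q0  q1 
 * q1   q1  q2 
   q2   q2  q2 
(> = start, * = accepting)

start=q0; accept=q1; q0-0->q0; q0-1->q1; q1-0->q1; q1-1->q2; q2-0->q2; q2-1->q2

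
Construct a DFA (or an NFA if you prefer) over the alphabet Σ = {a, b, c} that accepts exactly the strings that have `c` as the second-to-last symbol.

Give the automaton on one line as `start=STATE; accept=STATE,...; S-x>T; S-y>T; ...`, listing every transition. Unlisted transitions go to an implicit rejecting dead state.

start=q0; accept=q10,q11,q12; q0-a>q1; q0-b>q2; q0-c>q3; q1-a>q4; q1-b>q5; q1-c>q6; q2-a>q7; q2-b>q8; q2-c>q9; q3-a>q10; q3-b>q11; q3-c>q12; q4-a>q4; q4-b>q5; q4-c>q6; q5-a>q7; q5-b>q8; q5-c>q9; q6-a>q10; q6-b>q11; q6-c>q12; q7-a>q4; q7-b>q5; q7-c>q6; q8-a>q7; q8-b>q8; q8-c>q9; q9-a>q10; q9-b>q11; q9-c>q12; q10-a>q4; q10-b>q5; q10-c>q6; q11-a>q7; q11-b>q8; q11-c>q9; q12-a>q10; q12-b>q11; q12-c>q12

Because acceptance depends on a position counted from the end, the machine has to buffer the most recent 2 symbols. Make each state the string of the last up-to-2 symbols read; on input `x` shift the window left and append `x`. Accept when the buffered window has length 2 and begins with `c`.
A 13-state machine:
          a    b    c  
>  q0     q1   q2   q3 
   q1     q4   q5   q6 
   q2     q7   q8   q9 
   q3    q10  q11  q12 
   q4     q4   q5   q6 
   q5     q7   q8   q9 
   q6    q10  q11  q12 
   q7     q4   q5   q6 
   q8     q7   q8   q9 
   q9    q10  q11  q12 
 * q10    q4   q5   q6 
 * q11    q7   q8   q9 
 * q12   q10  q11  q12 
(> = start, * = accepting)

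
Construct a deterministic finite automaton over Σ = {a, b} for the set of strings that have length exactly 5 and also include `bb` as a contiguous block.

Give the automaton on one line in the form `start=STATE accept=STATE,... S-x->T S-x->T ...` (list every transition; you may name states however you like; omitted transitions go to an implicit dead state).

start=s0 accept=s12 s0-a->s1 s0-b->s2 s1-a->s3 s1-b->s4 s2-a->s3 s2-b->s5 s3-a->s6 s3-b->s7 s4-a->s6 s4-b->s8 s5-a->s8 s5-b->s8 s6-a->s9 s6-b->s10 s7-a->s9 s7-b->s11 s8-a->s11 s8-b->s11 s9-a->s9 s9-b->s9 s10-a->s9 s10-b->s12 s11-a->s12 s11-b->s12 s12-a->s9 s12-b->s9

Handle the two conditions separately and then intersect. One (7 states) tracks the input length, saturating at 6; the other (3 states) tracks whether and how much of `bb` has been seen. Each combined state is a pair, one component from each; accept when both components accept. Equivalent product states are then merged.
13 states suffice.
          a    b  
>  s0     s1   s2 
   s1     s3   s4 
   s2     s3   s5 
   s3     s6   s7 
   s4     s6   s8 
   s5     s8   s8 
   s6     s9  s10 
   s7     s9  s11 
   s8    s11  s11 
   s9     s9   s9 
   s10    s9  s12 
   s11   s12  s12 
 * s12    s9   s9 
(> = start, * = accepting)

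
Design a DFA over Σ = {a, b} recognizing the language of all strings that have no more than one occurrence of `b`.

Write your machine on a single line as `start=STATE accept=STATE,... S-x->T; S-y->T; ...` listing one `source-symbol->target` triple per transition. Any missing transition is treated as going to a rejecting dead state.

Only the number of `b`s matters, and only up to 2. Make a chain s0 → s1 → s2 advanced by each `b` (with s2 absorbing); every other symbol self-loops. The accepting set is {s0, s1}.
3 states suffice.
        a   b  
>* s0   s0  s1 
 * s1   s1  s2 
   s2   s2  s2 
(> = start, * = accepting)

start=s0; accept=s0,s1; s0-a->s0; s0-b->s1; s1-a->s1; s1-b->s2; s2-a->s2; s2-b->s2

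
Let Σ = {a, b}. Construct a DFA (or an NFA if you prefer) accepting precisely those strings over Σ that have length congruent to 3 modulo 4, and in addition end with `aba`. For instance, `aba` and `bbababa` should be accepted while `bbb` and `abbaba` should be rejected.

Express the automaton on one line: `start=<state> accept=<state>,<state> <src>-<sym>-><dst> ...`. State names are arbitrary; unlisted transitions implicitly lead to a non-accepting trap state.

start=S0 accept=S8 S0-a->S1 S0-b->S2 S1-a->S3 S1-b->S4 S2-a->S3 S2-b->S5 S3-a->S6 S3-b->S7 S4-a->S8 S4-b->S9 S5-a->S6 S5-b->S9 S6-a->S10 S6-b->S11 S7-a->S12 S7-b->S0 S8-a->S10 S8-b->S11 S9-a->S10 S9-b->S0 S10-a->S1 S10-b->S13 S11-a->S14 S11-b->S2 S12-a->S1 S12-b->S13 S13-a->S15 S13-b->S5 S14-a->S3 S14-b->S4 S15-a->S6 S15-b->S7

Build one automaton per condition and run them in lockstep. One (4 states) tracks the input length modulo 4; the other (4 states) tracks how much of the suffix `aba` has currently been matched. Each combined state is a pair, one component from each; accept when both components accept.
16 states suffice.
          a    b  
>  S0     S1   S2 
   S1     S3   S4 
   S2     S3   S5 
   S3     S6   S7 
   S4     S8   S9 
   S5     S6   S9 
   S6    S10  S11 
   S7    S12   S0 
 * S8    S10  S11 
   S9    S10   S0 
   S10    S1  S13 
   S11   S14   S2 
   S12    S1  S13 
   S13   S15   S5 
   S14    S3   S4 
   S15    S6   S7 
(> = start, * = accepting)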